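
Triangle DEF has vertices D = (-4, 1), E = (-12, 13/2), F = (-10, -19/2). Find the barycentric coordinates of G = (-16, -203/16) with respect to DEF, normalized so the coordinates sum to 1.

Signed area of the reference triangle: [DEF] = ½·((-4)·(13/2−(-19/2)) + (-12)·(-19/2−1) + (-10)·(1−(13/2))) = ½·(-64 + 126 + 55) = 117/2.
[GEF] = ½·((-16)·(13/2−(-19/2)) + (-12)·(-19/2−(-203/16)) + (-10)·(-203/16−(13/2))) = ½·(-256 − 153/4 + 1535/8) = -819/16, so the D-coordinate is (-819/16)/(117/2) = -7/8.
[DGF] = ½·((-4)·(-203/16−(-19/2)) + (-16)·(-19/2−1) + (-10)·(1−(-203/16))) = ½·(51/4 + 168 − 1095/8) = 351/16, so the E-coordinate is 3/8.
[DEG] = ½·((-4)·(13/2−(-203/16)) + (-12)·(-203/16−1) + (-16)·(1−(13/2))) = ½·(-307/4 + 657/4 + 88) = 351/4, so the F-coordinate is 3/2.

(-7/8, 3/8, 3/2)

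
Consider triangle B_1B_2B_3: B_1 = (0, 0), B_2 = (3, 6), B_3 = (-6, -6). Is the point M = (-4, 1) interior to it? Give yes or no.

Barycentric coordinates of M: (-13/6, 5/3, 3/2).
The three coordinates are negative, positive, positive; a point is interior exactly when all three are positive.

no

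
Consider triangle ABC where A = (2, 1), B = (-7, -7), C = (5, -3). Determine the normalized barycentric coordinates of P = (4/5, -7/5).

(3/5, 1/5, 1/5)

Signed area of the reference triangle: [ABC] = ½·(2·(-7−(-3)) + (-7)·(-3−1) + 5·(1−(-7))) = ½·(-8 + 28 + 40) = 30.
[PBC] = ½·((4/5)·(-7−(-3)) + (-7)·(-3−(-7/5)) + 5·(-7/5−(-7))) = ½·(-16/5 + 56/5 + 28) = 18, so the A-coordinate is 18/30 = 3/5.
[APC] = ½·(2·(-7/5−(-3)) + (4/5)·(-3−1) + 5·(1−(-7/5))) = ½·(16/5 − 16/5 + 12) = 6, so the B-coordinate is 1/5.
[ABP] = ½·(2·(-7−(-7/5)) + (-7)·(-7/5−1) + (4/5)·(1−(-7))) = ½·(-56/5 + 84/5 + 32/5) = 6, so the C-coordinate is 1/5.
Check: 3/5 + 1/5 + 1/5 = 1.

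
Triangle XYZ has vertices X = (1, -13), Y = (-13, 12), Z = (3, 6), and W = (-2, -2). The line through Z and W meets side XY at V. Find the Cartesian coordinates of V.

(-11/3, -14/3)

Barycentric coordinates of W with respect to XYZ: (1/2, 1/4, 1/4).
On side XY the Z-coordinate is zero; dropping W's Z-weight 1/4 and renormalizing the remaining 1/2 : 1/4 gives weights 2/3, 1/3 on X, Y.
V = (2/3)·(1, -13) + (1/3)·(-13, 12) = (-11/3, -14/3).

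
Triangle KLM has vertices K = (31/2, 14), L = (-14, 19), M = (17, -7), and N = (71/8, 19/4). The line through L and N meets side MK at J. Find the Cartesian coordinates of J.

(33/2, 0)

Barycentric coordinates of N with respect to KLM: (1/4, 1/4, 1/2).
On side MK the L-coordinate is zero; dropping N's L-weight 1/4 and renormalizing the remaining 1/2 : 1/4 gives weights 2/3, 1/3 on M, K.
J = (2/3)·(17, -7) + (1/3)·(31/2, 14) = (33/2, 0).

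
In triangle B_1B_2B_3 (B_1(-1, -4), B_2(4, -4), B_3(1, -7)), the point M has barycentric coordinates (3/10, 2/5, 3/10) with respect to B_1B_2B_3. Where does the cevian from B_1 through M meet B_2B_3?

(19/7, -37/7)

Line B_1M meets B_2B_3 where the B_1-coordinate vanishes; zeroing M's B_1-weight and renormalizing leaves B_2, B_3-weights 2/5 : 3/10 → (4/7, 3/7).
So N = (4/7)·B_2 + (3/7)·B_3 = (19/7, -37/7).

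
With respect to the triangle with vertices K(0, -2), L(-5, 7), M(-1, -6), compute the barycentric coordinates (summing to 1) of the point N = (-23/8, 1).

Signed area of the reference triangle: [KLM] = ½·(0·(7−(-6)) + (-5)·(-6−(-2)) + (-1)·(-2−7)) = ½·(0 + 20 + 9) = 29/2.
[NLM] = ½·((-23/8)·(7−(-6)) + (-5)·(-6−1) + (-1)·(1−7)) = ½·(-299/8 + 35 + 6) = 29/16, so the K-coordinate is (29/16)/(29/2) = 1/8.
[KNM] = ½·(0·(1−(-6)) + (-23/8)·(-6−(-2)) + (-1)·(-2−1)) = ½·(0 + 23/2 + 3) = 29/4, so the L-coordinate is 1/2.
[KLN] = ½·(0·(7−1) + (-5)·(1−(-2)) + (-23/8)·(-2−7)) = ½·(0 − 15 + 207/8) = 87/16, so the M-coordinate is 3/8.
Check: 1/8 + 1/2 + 3/8 = 1.

(1/8, 1/2, 3/8)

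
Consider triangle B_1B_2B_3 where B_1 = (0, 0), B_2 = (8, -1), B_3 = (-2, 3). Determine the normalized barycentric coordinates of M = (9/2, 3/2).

Signed area of the reference triangle: [B_1B_2B_3] = ½·(0·(-1−3) + 8·(3−0) + (-2)·(0−(-1))) = ½·(0 + 24 − 2) = 11.
[MB_2B_3] = ½·((9/2)·(-1−3) + 8·(3−(3/2)) + (-2)·(3/2−(-1))) = ½·(-18 + 12 − 5) = -11/2, so the B_1-coordinate is (-11/2)/11 = -1/2.
[B_1MB_3] = ½·(0·(3/2−3) + (9/2)·(3−0) + (-2)·(0−(3/2))) = ½·(0 + 27/2 + 3) = 33/4, so the B_2-coordinate is 3/4.
[B_1B_2M] = ½·(0·(-1−(3/2)) + 8·(3/2−0) + (9/2)·(0−(-1))) = ½·(0 + 12 + 9/2) = 33/4, so the B_3-coordinate is 3/4.
Check: -1/2 + 3/4 + 3/4 = 1.

(-1/2, 3/4, 3/4)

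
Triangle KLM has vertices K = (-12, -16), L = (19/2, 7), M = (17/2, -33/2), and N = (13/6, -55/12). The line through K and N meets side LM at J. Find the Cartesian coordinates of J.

Barycentric coordinates of N with respect to KLM: (1/3, 1/2, 1/6).
On side LM the K-coordinate is zero; dropping N's K-weight 1/3 and renormalizing the remaining 1/2 : 1/6 gives weights 3/4, 1/4 on L, M.
J = (3/4)·(19/2, 7) + (1/4)·(17/2, -33/2) = (37/4, 9/8).

(37/4, 9/8)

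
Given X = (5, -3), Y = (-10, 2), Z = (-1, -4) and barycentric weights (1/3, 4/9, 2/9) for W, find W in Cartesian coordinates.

W = (1/3)·X + (4/9)·Y + (2/9)·Z.
x-coordinate: (1/3)·5 + (4/9)·(-10) + (2/9)·(-1) = -3.
y-coordinate: (1/3)·(-3) + (4/9)·2 + (2/9)·(-4) = -1.

(-3, -1)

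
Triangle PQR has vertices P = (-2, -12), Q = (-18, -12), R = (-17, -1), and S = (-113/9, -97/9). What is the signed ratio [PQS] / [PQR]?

1/9

[PQR] = ½·((-2)·(-12−(-1)) + (-18)·(-1−(-12)) + (-17)·(-12−(-12))) = ½·(22 − 198 + 0) = -88.
[PQS] = ½·((-2)·(-12−(-97/9)) + (-18)·(-97/9−(-12)) + (-113/9)·(-12−(-12))) = ½·(22/9 − 22 + 0) = -88/9, so the ratio is (-88/9)/(-88) = 1/9.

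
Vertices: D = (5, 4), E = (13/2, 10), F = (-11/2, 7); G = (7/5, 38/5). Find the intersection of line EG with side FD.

(-2, 6)

Barycentric coordinates of G with respect to DEF: (1/5, 2/5, 2/5).
On side FD the E-coordinate is zero; dropping G's E-weight 2/5 and renormalizing the remaining 2/5 : 1/5 gives weights 2/3, 1/3 on F, D.
H = (2/3)·(-11/2, 7) + (1/3)·(5, 4) = (-2, 6).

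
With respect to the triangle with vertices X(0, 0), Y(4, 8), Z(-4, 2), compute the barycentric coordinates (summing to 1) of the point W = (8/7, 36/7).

(1/7, 4/7, 2/7)

Signed area of the reference triangle: [XYZ] = ½·(0·(8−2) + 4·(2−0) + (-4)·(0−8)) = ½·(0 + 8 + 32) = 20.
[WYZ] = ½·((8/7)·(8−2) + 4·(2−(36/7)) + (-4)·(36/7−8)) = ½·(48/7 − 88/7 + 80/7) = 20/7, so the X-coordinate is (20/7)/20 = 1/7.
[XWZ] = ½·(0·(36/7−2) + (8/7)·(2−0) + (-4)·(0−(36/7))) = ½·(0 + 16/7 + 144/7) = 80/7, so the Y-coordinate is 4/7.
[XYW] = ½·(0·(8−(36/7)) + 4·(36/7−0) + (8/7)·(0−8)) = ½·(0 + 144/7 − 64/7) = 40/7, so the Z-coordinate is 2/7.
Check: 1/7 + 4/7 + 2/7 = 1.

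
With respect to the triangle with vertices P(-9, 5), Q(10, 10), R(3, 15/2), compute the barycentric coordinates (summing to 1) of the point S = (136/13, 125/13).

(-4/13, 7/13, 10/13)

Signed area of the reference triangle: [PQR] = ½·((-9)·(10−(15/2)) + 10·(15/2−5) + 3·(5−10)) = ½·(-45/2 + 25 − 15) = -25/4.
[SQR] = ½·((136/13)·(10−(15/2)) + 10·(15/2−(125/13)) + 3·(125/13−10)) = ½·(340/13 − 275/13 − 15/13) = 25/13, so the P-coordinate is (25/13)/(-25/4) = -4/13.
[PSR] = ½·((-9)·(125/13−(15/2)) + (136/13)·(15/2−5) + 3·(5−(125/13))) = ½·(-495/26 + 340/13 − 180/13) = -175/52, so the Q-coordinate is 7/13.
[PQS] = ½·((-9)·(10−(125/13)) + 10·(125/13−5) + (136/13)·(5−10)) = ½·(-45/13 + 600/13 − 680/13) = -125/26, so the R-coordinate is 10/13.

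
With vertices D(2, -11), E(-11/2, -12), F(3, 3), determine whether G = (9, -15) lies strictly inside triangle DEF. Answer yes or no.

Barycentric coordinates of G: (243/104, -51/52, -37/104).
The three coordinates are positive, negative, negative; a point is interior exactly when all three are positive.

no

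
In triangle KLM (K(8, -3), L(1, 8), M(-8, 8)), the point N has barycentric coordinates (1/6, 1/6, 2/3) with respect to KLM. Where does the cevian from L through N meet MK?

(-24/5, 29/5)

Line LN meets MK where the L-coordinate vanishes; zeroing N's L-weight and renormalizing leaves M, K-weights 2/3 : 1/6 → (4/5, 1/5).
So J = (4/5)·M + (1/5)·K = (-24/5, 29/5).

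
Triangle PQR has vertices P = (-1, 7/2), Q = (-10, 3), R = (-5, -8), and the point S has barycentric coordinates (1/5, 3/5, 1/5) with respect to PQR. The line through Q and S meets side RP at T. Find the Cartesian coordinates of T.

(-3, -9/4)

Line QS meets RP where the Q-coordinate vanishes; zeroing S's Q-weight and renormalizing leaves R, P-weights 1/5 : 1/5 → (1/2, 1/2).
So T = (1/2)·R + (1/2)·P = (-3, -9/4).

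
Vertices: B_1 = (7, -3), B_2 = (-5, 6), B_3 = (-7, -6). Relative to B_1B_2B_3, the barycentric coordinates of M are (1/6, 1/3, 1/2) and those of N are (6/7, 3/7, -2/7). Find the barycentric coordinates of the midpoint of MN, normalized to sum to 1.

Since both coordinate triples sum to 1, the midpoint's barycentrics are the componentwise average.
(1/6+6/7)/2 = 43/84; similarly 8/21 and 3/28.

(43/84, 8/21, 3/28)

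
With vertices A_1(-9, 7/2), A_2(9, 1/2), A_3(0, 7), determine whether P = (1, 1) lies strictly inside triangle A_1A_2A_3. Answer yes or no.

no

Barycentric coordinates of P: (19/36, 23/36, -1/6).
The three coordinates are positive, positive, negative; a point is interior exactly when all three are positive.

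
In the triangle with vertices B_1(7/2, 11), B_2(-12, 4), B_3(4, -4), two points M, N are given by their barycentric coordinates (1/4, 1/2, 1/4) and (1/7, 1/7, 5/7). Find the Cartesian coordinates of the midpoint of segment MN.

Barycentric coordinates of the midpoint are the average: (11/56, 9/28, 27/56).
Converting: (11/56)·B_1 + (9/28)·B_2 + (27/56)·B_3 = (-139/112, 85/56).

(-139/112, 85/56)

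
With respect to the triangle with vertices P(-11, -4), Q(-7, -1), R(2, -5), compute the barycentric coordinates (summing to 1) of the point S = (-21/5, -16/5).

(1/5, 2/5, 2/5)

Signed area of the reference triangle: [PQR] = ½·((-11)·(-1−(-5)) + (-7)·(-5−(-4)) + 2·(-4−(-1))) = ½·(-44 + 7 − 6) = -43/2.
[SQR] = ½·((-21/5)·(-1−(-5)) + (-7)·(-5−(-16/5)) + 2·(-16/5−(-1))) = ½·(-84/5 + 63/5 − 22/5) = -43/10, so the P-coordinate is (-43/10)/(-43/2) = 1/5.
[PSR] = ½·((-11)·(-16/5−(-5)) + (-21/5)·(-5−(-4)) + 2·(-4−(-16/5))) = ½·(-99/5 + 21/5 − 8/5) = -43/5, so the Q-coordinate is 2/5.
[PQS] = ½·((-11)·(-1−(-16/5)) + (-7)·(-16/5−(-4)) + (-21/5)·(-4−(-1))) = ½·(-121/5 − 28/5 + 63/5) = -43/5, so the R-coordinate is 2/5.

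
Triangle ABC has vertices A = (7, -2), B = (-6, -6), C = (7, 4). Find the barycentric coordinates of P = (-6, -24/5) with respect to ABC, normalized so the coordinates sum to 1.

(-1/5, 1, 1/5)

Signed area of the reference triangle: [ABC] = ½·(7·(-6−4) + (-6)·(4−(-2)) + 7·(-2−(-6))) = ½·(-70 − 36 + 28) = -39.
[PBC] = ½·((-6)·(-6−4) + (-6)·(4−(-24/5)) + 7·(-24/5−(-6))) = ½·(60 − 264/5 + 42/5) = 39/5, so the A-coordinate is (39/5)/(-39) = -1/5.
[APC] = ½·(7·(-24/5−4) + (-6)·(4−(-2)) + 7·(-2−(-24/5))) = ½·(-308/5 − 36 + 98/5) = -39, so the B-coordinate is 1.
[ABP] = ½·(7·(-6−(-24/5)) + (-6)·(-24/5−(-2)) + (-6)·(-2−(-6))) = ½·(-42/5 + 84/5 − 24) = -39/5, so the C-coordinate is 1/5.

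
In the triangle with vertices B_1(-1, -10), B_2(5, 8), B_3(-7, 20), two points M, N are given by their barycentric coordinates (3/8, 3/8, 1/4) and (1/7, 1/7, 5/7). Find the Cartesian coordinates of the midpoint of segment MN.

Barycentric coordinates of the midpoint are the average: (29/112, 29/112, 27/56).
Converting: (29/112)·B_1 + (29/112)·B_2 + (27/56)·B_3 = (-131/56, 73/8).

(-131/56, 73/8)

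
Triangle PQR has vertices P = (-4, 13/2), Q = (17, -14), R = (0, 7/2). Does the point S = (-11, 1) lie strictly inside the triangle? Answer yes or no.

no

Barycentric coordinates of S: (235/19, 43/19, -259/19).
The three coordinates are positive, positive, negative; a point is interior exactly when all three are positive.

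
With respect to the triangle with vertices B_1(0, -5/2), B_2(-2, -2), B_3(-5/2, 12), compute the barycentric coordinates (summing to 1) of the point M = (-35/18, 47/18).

(1/9, 5/9, 1/3)

Signed area of the reference triangle: [B_1B_2B_3] = ½·(0·(-2−12) + (-2)·(12−(-5/2)) + (-5/2)·(-5/2−(-2))) = ½·(0 − 29 + 5/4) = -111/8.
[MB_2B_3] = ½·((-35/18)·(-2−12) + (-2)·(12−(47/18)) + (-5/2)·(47/18−(-2))) = ½·(245/9 − 169/9 − 415/36) = -37/24, so the B_1-coordinate is (-37/24)/(-111/8) = 1/9.
[B_1MB_3] = ½·(0·(47/18−12) + (-35/18)·(12−(-5/2)) + (-5/2)·(-5/2−(47/18))) = ½·(0 − 1015/36 + 115/9) = -185/24, so the B_2-coordinate is 5/9.
[B_1B_2M] = ½·(0·(-2−(47/18)) + (-2)·(47/18−(-5/2)) + (-35/18)·(-5/2−(-2))) = ½·(0 − 92/9 + 35/36) = -37/8, so the B_3-coordinate is 1/3.
Check: 1/9 + 5/9 + 1/3 = 1.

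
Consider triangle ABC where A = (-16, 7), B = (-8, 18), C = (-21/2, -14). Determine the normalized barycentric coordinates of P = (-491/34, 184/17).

Signed area of the reference triangle: [ABC] = ½·((-16)·(18−(-14)) + (-8)·(-14−7) + (-21/2)·(7−18)) = ½·(-512 + 168 + 231/2) = -457/4.
[PBC] = ½·((-491/34)·(18−(-14)) + (-8)·(-14−(184/17)) + (-21/2)·(184/17−18)) = ½·(-7856/17 + 3376/17 + 1281/17) = -3199/34, so the A-coordinate is (-3199/34)/(-457/4) = 14/17.
[APC] = ½·((-16)·(184/17−(-14)) + (-491/34)·(-14−7) + (-21/2)·(7−(184/17))) = ½·(-6752/17 + 10311/34 + 1365/34) = -457/17, so the B-coordinate is 4/17.
[ABP] = ½·((-16)·(18−(184/17)) + (-8)·(184/17−7) + (-491/34)·(7−18)) = ½·(-1952/17 − 520/17 + 5401/34) = 457/68, so the C-coordinate is -1/17.

(14/17, 4/17, -1/17)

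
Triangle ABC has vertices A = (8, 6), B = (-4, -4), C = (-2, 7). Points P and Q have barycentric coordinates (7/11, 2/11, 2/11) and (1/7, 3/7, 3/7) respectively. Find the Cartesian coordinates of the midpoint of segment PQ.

(9/7, 501/154)

Barycentric coordinates of the midpoint are the average: (30/77, 47/154, 47/154).
Converting: (30/77)·A + (47/154)·B + (47/154)·C = (9/7, 501/154).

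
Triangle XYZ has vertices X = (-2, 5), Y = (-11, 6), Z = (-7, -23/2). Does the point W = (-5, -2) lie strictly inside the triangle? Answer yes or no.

yes

Barycentric coordinates of W: (146/307, 29/307, 132/307).
The three coordinates are positive, positive, positive; a point is interior exactly when all three are positive.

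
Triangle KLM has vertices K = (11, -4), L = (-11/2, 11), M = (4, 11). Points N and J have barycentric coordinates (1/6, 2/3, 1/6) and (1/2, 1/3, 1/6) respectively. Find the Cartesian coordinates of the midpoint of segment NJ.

(19/12, 6)

Barycentric coordinates of the midpoint are the average: (1/3, 1/2, 1/6).
Converting: (1/3)·K + (1/2)·L + (1/6)·M = (19/12, 6).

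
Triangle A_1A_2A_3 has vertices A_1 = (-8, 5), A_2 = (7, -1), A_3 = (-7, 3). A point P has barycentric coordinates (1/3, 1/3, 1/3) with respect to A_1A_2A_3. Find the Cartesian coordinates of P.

(-8/3, 7/3)

P = (1/3)·A_1 + (1/3)·A_2 + (1/3)·A_3.
x-coordinate: (1/3)·(-8) + (1/3)·7 + (1/3)·(-7) = -8/3.
y-coordinate: (1/3)·5 + (1/3)·(-1) + (1/3)·3 = 7/3.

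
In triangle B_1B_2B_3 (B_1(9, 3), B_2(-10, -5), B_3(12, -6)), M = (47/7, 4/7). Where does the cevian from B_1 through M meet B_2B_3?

Barycentric coordinates of M with respect to B_1B_2B_3: (5/7, 1/7, 1/7).
On side B_2B_3 the B_1-coordinate is zero; dropping M's B_1-weight 5/7 and renormalizing the remaining 1/7 : 1/7 gives weights 1/2, 1/2 on B_2, B_3.
N = (1/2)·(-10, -5) + (1/2)·(12, -6) = (1, -11/2).

(1, -11/2)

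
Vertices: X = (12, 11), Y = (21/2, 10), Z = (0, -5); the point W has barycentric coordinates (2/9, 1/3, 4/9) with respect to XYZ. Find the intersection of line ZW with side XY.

Line ZW meets XY where the Z-coordinate vanishes; zeroing W's Z-weight and renormalizing leaves X, Y-weights 2/9 : 1/3 → (2/5, 3/5).
So V = (2/5)·X + (3/5)·Y = (111/10, 52/5).

(111/10, 52/5)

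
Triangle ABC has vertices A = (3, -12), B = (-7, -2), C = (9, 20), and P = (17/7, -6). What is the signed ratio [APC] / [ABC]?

1/7

[ABC] = ½·(3·(-2−20) + (-7)·(20−(-12)) + 9·(-12−(-2))) = ½·(-66 − 224 − 90) = -190.
[APC] = ½·(3·(-6−20) + (17/7)·(20−(-12)) + 9·(-12−(-6))) = ½·(-78 + 544/7 − 54) = -190/7, so the ratio is (-190/7)/(-190) = 1/7.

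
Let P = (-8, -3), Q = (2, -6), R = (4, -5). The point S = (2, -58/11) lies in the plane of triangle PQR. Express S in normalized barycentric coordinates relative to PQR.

(1/11, 5/11, 5/11)

Signed area of the reference triangle: [PQR] = ½·((-8)·(-6−(-5)) + 2·(-5−(-3)) + 4·(-3−(-6))) = ½·(8 − 4 + 12) = 8.
[SQR] = ½·(2·(-6−(-5)) + 2·(-5−(-58/11)) + 4·(-58/11−(-6))) = ½·(-2 + 6/11 + 32/11) = 8/11, so the P-coordinate is (8/11)/8 = 1/11.
[PSR] = ½·((-8)·(-58/11−(-5)) + 2·(-5−(-3)) + 4·(-3−(-58/11))) = ½·(24/11 − 4 + 100/11) = 40/11, so the Q-coordinate is 5/11.
[PQS] = ½·((-8)·(-6−(-58/11)) + 2·(-58/11−(-3)) + 2·(-3−(-6))) = ½·(64/11 − 50/11 + 6) = 40/11, so the R-coordinate is 5/11.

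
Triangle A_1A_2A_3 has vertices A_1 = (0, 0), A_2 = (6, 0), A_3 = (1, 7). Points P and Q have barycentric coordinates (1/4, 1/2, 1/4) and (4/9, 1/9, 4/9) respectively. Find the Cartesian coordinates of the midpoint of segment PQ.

Barycentric coordinates of the midpoint are the average: (25/72, 11/36, 25/72).
Converting: (25/72)·A_1 + (11/36)·A_2 + (25/72)·A_3 = (157/72, 175/72).

(157/72, 175/72)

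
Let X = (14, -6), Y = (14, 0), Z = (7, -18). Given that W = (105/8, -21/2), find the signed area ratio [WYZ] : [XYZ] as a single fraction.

[XYZ] = ½·(14·(0−(-18)) + 14·(-18−(-6)) + 7·(-6−0)) = ½·(252 − 168 − 42) = 21.
[WYZ] = ½·((105/8)·(0−(-18)) + 14·(-18−(-21/2)) + 7·(-21/2−0)) = ½·(945/4 − 105 − 147/2) = 231/8, so the ratio is (231/8)/21 = 11/8.

11/8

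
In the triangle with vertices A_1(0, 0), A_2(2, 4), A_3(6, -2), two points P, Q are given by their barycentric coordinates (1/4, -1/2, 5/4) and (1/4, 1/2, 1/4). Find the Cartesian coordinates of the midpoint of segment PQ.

Barycentric coordinates of the midpoint are the average: (1/4, 0, 3/4).
Converting: (1/4)·A_1 + 0·A_2 + (3/4)·A_3 = (9/2, -3/2).

(9/2, -3/2)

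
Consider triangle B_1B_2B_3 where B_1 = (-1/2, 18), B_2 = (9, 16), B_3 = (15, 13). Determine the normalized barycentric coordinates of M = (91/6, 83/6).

(-1/3, 5/6, 1/2)

Signed area of the reference triangle: [B_1B_2B_3] = ½·((-1/2)·(16−13) + 9·(13−18) + 15·(18−16)) = ½·(-3/2 − 45 + 30) = -33/4.
[MB_2B_3] = ½·((91/6)·(16−13) + 9·(13−(83/6)) + 15·(83/6−16)) = ½·(91/2 − 15/2 − 65/2) = 11/4, so the B_1-coordinate is (11/4)/(-33/4) = -1/3.
[B_1MB_3] = ½·((-1/2)·(83/6−13) + (91/6)·(13−18) + 15·(18−(83/6))) = ½·(-5/12 − 455/6 + 125/2) = -55/8, so the B_2-coordinate is 5/6.
[B_1B_2M] = ½·((-1/2)·(16−(83/6)) + 9·(83/6−18) + (91/6)·(18−16)) = ½·(-13/12 − 75/2 + 91/3) = -33/8, so the B_3-coordinate is 1/2.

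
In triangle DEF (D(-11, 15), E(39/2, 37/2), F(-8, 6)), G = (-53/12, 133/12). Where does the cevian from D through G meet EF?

Barycentric coordinates of G with respect to DEF: (1/3, 1/6, 1/2).
On side EF the D-coordinate is zero; dropping G's D-weight 1/3 and renormalizing the remaining 1/6 : 1/2 gives weights 1/4, 3/4 on E, F.
H = (1/4)·(39/2, 37/2) + (3/4)·(-8, 6) = (-9/8, 73/8).

(-9/8, 73/8)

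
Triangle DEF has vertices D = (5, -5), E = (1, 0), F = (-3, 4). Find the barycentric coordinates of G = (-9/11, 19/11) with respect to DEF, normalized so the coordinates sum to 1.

Signed area of the reference triangle: [DEF] = ½·(5·(0−4) + 1·(4−(-5)) + (-3)·(-5−0)) = ½·(-20 + 9 + 15) = 2.
[GEF] = ½·((-9/11)·(0−4) + 1·(4−(19/11)) + (-3)·(19/11−0)) = ½·(36/11 + 25/11 − 57/11) = 2/11, so the D-coordinate is (2/11)/2 = 1/11.
[DGF] = ½·(5·(19/11−4) + (-9/11)·(4−(-5)) + (-3)·(-5−(19/11))) = ½·(-125/11 − 81/11 + 222/11) = 8/11, so the E-coordinate is 4/11.
[DEG] = ½·(5·(0−(19/11)) + 1·(19/11−(-5)) + (-9/11)·(-5−0)) = ½·(-95/11 + 74/11 + 45/11) = 12/11, so the F-coordinate is 6/11.
Check: 1/11 + 4/11 + 6/11 = 1.

(1/11, 4/11, 6/11)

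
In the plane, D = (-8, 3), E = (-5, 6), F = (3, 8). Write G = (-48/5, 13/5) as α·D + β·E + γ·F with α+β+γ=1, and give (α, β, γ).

Signed area of the reference triangle: [DEF] = ½·((-8)·(6−8) + (-5)·(8−3) + 3·(3−6)) = ½·(16 − 25 − 9) = -9.
[GEF] = ½·((-48/5)·(6−8) + (-5)·(8−(13/5)) + 3·(13/5−6)) = ½·(96/5 − 27 − 51/5) = -9, so the D-coordinate is (-9)/(-9) = 1.
[DGF] = ½·((-8)·(13/5−8) + (-48/5)·(8−3) + 3·(3−(13/5))) = ½·(216/5 − 48 + 6/5) = -9/5, so the E-coordinate is 1/5.
[DEG] = ½·((-8)·(6−(13/5)) + (-5)·(13/5−3) + (-48/5)·(3−6)) = ½·(-136/5 + 2 + 144/5) = 9/5, so the F-coordinate is -1/5.
Check: 1 + 1/5 − 1/5 = 1.

(1, 1/5, -1/5)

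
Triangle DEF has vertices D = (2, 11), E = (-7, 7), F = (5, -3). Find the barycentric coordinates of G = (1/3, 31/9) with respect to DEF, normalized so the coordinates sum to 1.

(2/9, 1/3, 4/9)

Signed area of the reference triangle: [DEF] = ½·(2·(7−(-3)) + (-7)·(-3−11) + 5·(11−7)) = ½·(20 + 98 + 20) = 69.
[GEF] = ½·((1/3)·(7−(-3)) + (-7)·(-3−(31/9)) + 5·(31/9−7)) = ½·(10/3 + 406/9 − 160/9) = 46/3, so the D-coordinate is (46/3)/69 = 2/9.
[DGF] = ½·(2·(31/9−(-3)) + (1/3)·(-3−11) + 5·(11−(31/9))) = ½·(116/9 − 14/3 + 340/9) = 23, so the E-coordinate is 1/3.
[DEG] = ½·(2·(7−(31/9)) + (-7)·(31/9−11) + (1/3)·(11−7)) = ½·(64/9 + 476/9 + 4/3) = 92/3, so the F-coordinate is 4/9.
Check: 2/9 + 1/3 + 4/9 = 1.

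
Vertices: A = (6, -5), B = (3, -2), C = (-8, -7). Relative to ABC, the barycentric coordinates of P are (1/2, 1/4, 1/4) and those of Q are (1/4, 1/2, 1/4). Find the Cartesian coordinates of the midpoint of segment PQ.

Barycentric coordinates of the midpoint are the average: (3/8, 3/8, 1/4).
Converting: (3/8)·A + (3/8)·B + (1/4)·C = (11/8, -35/8).

(11/8, -35/8)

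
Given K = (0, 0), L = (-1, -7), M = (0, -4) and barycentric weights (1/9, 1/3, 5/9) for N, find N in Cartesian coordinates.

N = (1/9)·K + (1/3)·L + (5/9)·M.
x-coordinate: (1/9)·0 + (1/3)·(-1) + (5/9)·0 = -1/3.
y-coordinate: (1/9)·0 + (1/3)·(-7) + (5/9)·(-4) = -41/9.

(-1/3, -41/9)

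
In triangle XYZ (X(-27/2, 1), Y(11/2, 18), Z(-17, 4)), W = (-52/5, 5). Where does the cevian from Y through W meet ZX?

(-115/8, 7/4)

Barycentric coordinates of W with respect to XYZ: (3/5, 1/5, 1/5).
On side ZX the Y-coordinate is zero; dropping W's Y-weight 1/5 and renormalizing the remaining 1/5 : 3/5 gives weights 1/4, 3/4 on Z, X.
V = (1/4)·(-17, 4) + (3/4)·(-27/2, 1) = (-115/8, 7/4).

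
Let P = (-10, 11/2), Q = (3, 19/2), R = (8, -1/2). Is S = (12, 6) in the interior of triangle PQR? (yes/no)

no

Barycentric coordinates of S: (-29/60, 47/50, 163/300).
The three coordinates are negative, positive, positive; a point is interior exactly when all three are positive.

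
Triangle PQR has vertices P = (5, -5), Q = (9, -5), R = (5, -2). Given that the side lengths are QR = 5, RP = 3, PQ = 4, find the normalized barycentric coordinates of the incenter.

The incenter has barycentric coordinates proportional to the opposite side lengths: (5 : 3 : 4).
Normalizing by 5+3+4 = 12 gives (5/12, 1/4, 1/3).

(5/12, 1/4, 1/3)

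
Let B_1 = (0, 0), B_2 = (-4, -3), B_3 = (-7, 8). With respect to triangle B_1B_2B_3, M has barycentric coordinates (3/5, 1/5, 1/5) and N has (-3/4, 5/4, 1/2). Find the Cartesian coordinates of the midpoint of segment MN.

Barycentric coordinates of the midpoint are the average: (-3/40, 29/40, 7/20).
Converting: (-3/40)·B_1 + (29/40)·B_2 + (7/20)·B_3 = (-107/20, 5/8).

(-107/20, 5/8)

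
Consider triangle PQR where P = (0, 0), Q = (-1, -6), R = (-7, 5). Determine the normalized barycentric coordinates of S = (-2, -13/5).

Signed area of the reference triangle: [PQR] = ½·(0·(-6−5) + (-1)·(5−0) + (-7)·(0−(-6))) = ½·(0 − 5 − 42) = -47/2.
[SQR] = ½·((-2)·(-6−5) + (-1)·(5−(-13/5)) + (-7)·(-13/5−(-6))) = ½·(22 − 38/5 − 119/5) = -47/10, so the P-coordinate is (-47/10)/(-47/2) = 1/5.
[PSR] = ½·(0·(-13/5−5) + (-2)·(5−0) + (-7)·(0−(-13/5))) = ½·(0 − 10 − 91/5) = -141/10, so the Q-coordinate is 3/5.
[PQS] = ½·(0·(-6−(-13/5)) + (-1)·(-13/5−0) + (-2)·(0−(-6))) = ½·(0 + 13/5 − 12) = -47/10, so the R-coordinate is 1/5.

(1/5, 3/5, 1/5)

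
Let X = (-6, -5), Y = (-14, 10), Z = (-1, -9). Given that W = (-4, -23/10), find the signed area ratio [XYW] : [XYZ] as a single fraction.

6/5

[XYZ] = ½·((-6)·(10−(-9)) + (-14)·(-9−(-5)) + (-1)·(-5−10)) = ½·(-114 + 56 + 15) = -43/2.
[XYW] = ½·((-6)·(10−(-23/10)) + (-14)·(-23/10−(-5)) + (-4)·(-5−10)) = ½·(-369/5 − 189/5 + 60) = -129/5, so the ratio is (-129/5)/(-43/2) = 6/5.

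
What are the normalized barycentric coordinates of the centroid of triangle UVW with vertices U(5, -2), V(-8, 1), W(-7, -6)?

(1/3, 1/3, 1/3)

The centroid is the average of the vertices, so each weight is 1/3.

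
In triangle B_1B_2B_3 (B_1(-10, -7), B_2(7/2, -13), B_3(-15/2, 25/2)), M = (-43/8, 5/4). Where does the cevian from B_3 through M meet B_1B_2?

(-13/4, -10)

Barycentric coordinates of M with respect to B_1B_2B_3: (1/4, 1/4, 1/2).
On side B_1B_2 the B_3-coordinate is zero; dropping M's B_3-weight 1/2 and renormalizing the remaining 1/4 : 1/4 gives weights 1/2, 1/2 on B_1, B_2.
N = (1/2)·(-10, -7) + (1/2)·(7/2, -13) = (-13/4, -10).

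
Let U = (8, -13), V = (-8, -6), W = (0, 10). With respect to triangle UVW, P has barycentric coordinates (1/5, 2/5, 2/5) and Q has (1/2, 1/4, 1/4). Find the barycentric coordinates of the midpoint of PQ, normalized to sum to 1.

Since both coordinate triples sum to 1, the midpoint's barycentrics are the componentwise average.
(1/5+1/2)/2 = 7/20; similarly 13/40 and 13/40.

(7/20, 13/40, 13/40)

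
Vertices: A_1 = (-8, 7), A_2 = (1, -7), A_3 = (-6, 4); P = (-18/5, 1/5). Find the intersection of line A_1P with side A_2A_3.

Barycentric coordinates of P with respect to A_1A_2A_3: (1/5, 2/5, 2/5).
On side A_2A_3 the A_1-coordinate is zero; dropping P's A_1-weight 1/5 and renormalizing the remaining 2/5 : 2/5 gives weights 1/2, 1/2 on A_2, A_3.
Q = (1/2)·(1, -7) + (1/2)·(-6, 4) = (-5/2, -3/2).

(-5/2, -3/2)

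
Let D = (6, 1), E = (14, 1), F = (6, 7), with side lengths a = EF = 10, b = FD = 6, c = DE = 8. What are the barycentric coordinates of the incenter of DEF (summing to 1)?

(5/12, 1/4, 1/3)

The incenter has barycentric coordinates proportional to the opposite side lengths: (10 : 6 : 8).
Normalizing by 10+6+8 = 24 gives (5/12, 1/4, 1/3).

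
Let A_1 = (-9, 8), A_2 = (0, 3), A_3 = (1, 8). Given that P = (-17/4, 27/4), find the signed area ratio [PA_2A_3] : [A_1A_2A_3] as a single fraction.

1/2

[A_1A_2A_3] = ½·((-9)·(3−8) + 0·(8−8) + 1·(8−3)) = ½·(45 + 0 + 5) = 25.
[PA_2A_3] = ½·((-17/4)·(3−8) + 0·(8−(27/4)) + 1·(27/4−3)) = ½·(85/4 + 0 + 15/4) = 25/2, so the ratio is (25/2)/25 = 1/2.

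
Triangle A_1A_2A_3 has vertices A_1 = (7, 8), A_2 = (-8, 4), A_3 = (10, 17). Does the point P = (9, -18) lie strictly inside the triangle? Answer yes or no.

Barycentric coordinates of P: (617/123, -32/41, -398/123).
The three coordinates are positive, negative, negative; a point is interior exactly when all three are positive.

no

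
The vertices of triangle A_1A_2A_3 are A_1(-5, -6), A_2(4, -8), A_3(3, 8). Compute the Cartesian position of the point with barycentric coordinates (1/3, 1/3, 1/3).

P = (1/3)·A_1 + (1/3)·A_2 + (1/3)·A_3.
x-coordinate: (1/3)·(-5) + (1/3)·4 + (1/3)·3 = 2/3.
y-coordinate: (1/3)·(-6) + (1/3)·(-8) + (1/3)·8 = -2.

(2/3, -2)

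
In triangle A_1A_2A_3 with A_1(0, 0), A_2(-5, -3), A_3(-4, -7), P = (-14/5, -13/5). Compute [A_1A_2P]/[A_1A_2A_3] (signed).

1/5

[A_1A_2A_3] = ½·(0·(-3−(-7)) + (-5)·(-7−0) + (-4)·(0−(-3))) = ½·(0 + 35 − 12) = 23/2.
[A_1A_2P] = ½·(0·(-3−(-13/5)) + (-5)·(-13/5−0) + (-14/5)·(0−(-3))) = ½·(0 + 13 − 42/5) = 23/10, so the ratio is (23/10)/(23/2) = 1/5.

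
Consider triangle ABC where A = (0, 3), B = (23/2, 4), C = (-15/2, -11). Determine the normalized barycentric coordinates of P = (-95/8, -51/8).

(1, -5/8, 5/8)

Signed area of the reference triangle: [ABC] = ½·(0·(4−(-11)) + (23/2)·(-11−3) + (-15/2)·(3−4)) = ½·(0 − 161 + 15/2) = -307/4.
[PBC] = ½·((-95/8)·(4−(-11)) + (23/2)·(-11−(-51/8)) + (-15/2)·(-51/8−4)) = ½·(-1425/8 − 851/16 + 1245/16) = -307/4, so the A-coordinate is (-307/4)/(-307/4) = 1.
[APC] = ½·(0·(-51/8−(-11)) + (-95/8)·(-11−3) + (-15/2)·(3−(-51/8))) = ½·(0 + 665/4 − 1125/16) = 1535/32, so the B-coordinate is -5/8.
[ABP] = ½·(0·(4−(-51/8)) + (23/2)·(-51/8−3) + (-95/8)·(3−4)) = ½·(0 − 1725/16 + 95/8) = -1535/32, so the C-coordinate is 5/8.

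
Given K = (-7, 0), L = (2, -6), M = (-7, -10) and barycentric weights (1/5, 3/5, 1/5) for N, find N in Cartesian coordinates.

N = (1/5)·K + (3/5)·L + (1/5)·M.
x-coordinate: (1/5)·(-7) + (3/5)·2 + (1/5)·(-7) = -8/5.
y-coordinate: (1/5)·0 + (3/5)·(-6) + (1/5)·(-10) = -28/5.

(-8/5, -28/5)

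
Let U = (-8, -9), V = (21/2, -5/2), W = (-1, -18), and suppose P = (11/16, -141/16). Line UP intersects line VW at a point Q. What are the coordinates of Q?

Barycentric coordinates of P with respect to UVW: (3/8, 3/8, 1/4).
On side VW the U-coordinate is zero; dropping P's U-weight 3/8 and renormalizing the remaining 3/8 : 1/4 gives weights 3/5, 2/5 on V, W.
Q = (3/5)·(21/2, -5/2) + (2/5)·(-1, -18) = (59/10, -87/10).

(59/10, -87/10)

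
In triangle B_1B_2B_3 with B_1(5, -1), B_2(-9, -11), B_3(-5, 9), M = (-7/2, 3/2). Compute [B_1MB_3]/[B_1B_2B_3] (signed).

1/4

[B_1B_2B_3] = ½·(5·(-11−9) + (-9)·(9−(-1)) + (-5)·(-1−(-11))) = ½·(-100 − 90 − 50) = -120.
[B_1MB_3] = ½·(5·(3/2−9) + (-7/2)·(9−(-1)) + (-5)·(-1−(3/2))) = ½·(-75/2 − 35 + 25/2) = -30, so the ratio is (-30)/(-120) = 1/4.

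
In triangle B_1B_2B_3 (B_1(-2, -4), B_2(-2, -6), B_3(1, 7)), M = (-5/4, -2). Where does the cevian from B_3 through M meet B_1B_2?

Barycentric coordinates of M with respect to B_1B_2B_3: (3/8, 3/8, 1/4).
On side B_1B_2 the B_3-coordinate is zero; dropping M's B_3-weight 1/4 and renormalizing the remaining 3/8 : 3/8 gives weights 1/2, 1/2 on B_1, B_2.
N = (1/2)·(-2, -4) + (1/2)·(-2, -6) = (-2, -5).

(-2, -5)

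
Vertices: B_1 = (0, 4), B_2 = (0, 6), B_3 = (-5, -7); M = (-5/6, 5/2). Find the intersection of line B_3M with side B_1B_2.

(0, 22/5)

Barycentric coordinates of M with respect to B_1B_2B_3: (2/3, 1/6, 1/6).
On side B_1B_2 the B_3-coordinate is zero; dropping M's B_3-weight 1/6 and renormalizing the remaining 2/3 : 1/6 gives weights 4/5, 1/5 on B_1, B_2.
N = (4/5)·(0, 4) + (1/5)·(0, 6) = (0, 22/5).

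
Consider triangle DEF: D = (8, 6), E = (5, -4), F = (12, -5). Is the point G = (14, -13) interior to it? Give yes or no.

no

Barycentric coordinates of G: (-54/73, 10/73, 117/73).
The three coordinates are negative, positive, positive; a point is interior exactly when all three are positive.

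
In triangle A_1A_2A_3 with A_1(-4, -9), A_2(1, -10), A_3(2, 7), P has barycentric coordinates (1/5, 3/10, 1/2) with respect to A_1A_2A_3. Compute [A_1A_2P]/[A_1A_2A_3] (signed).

1/2

The signed ratio [A_1A_2P]/[A_1A_2A_3] equals the barycentric coordinate of P at vertex A_3, which is 1/2.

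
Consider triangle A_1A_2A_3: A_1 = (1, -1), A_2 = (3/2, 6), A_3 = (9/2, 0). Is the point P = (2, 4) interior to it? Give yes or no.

Barycentric coordinates of P: (1/8, 11/16, 3/16).
The three coordinates are positive, positive, positive; a point is interior exactly when all three are positive.

yes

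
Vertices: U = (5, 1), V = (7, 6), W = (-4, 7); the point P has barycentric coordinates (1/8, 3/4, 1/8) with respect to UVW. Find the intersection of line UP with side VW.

(38/7, 43/7)

Line UP meets VW where the U-coordinate vanishes; zeroing P's U-weight and renormalizing leaves V, W-weights 3/4 : 1/8 → (6/7, 1/7).
So Q = (6/7)·V + (1/7)·W = (38/7, 43/7).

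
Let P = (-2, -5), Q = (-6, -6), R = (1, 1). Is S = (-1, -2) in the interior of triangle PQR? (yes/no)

yes

Barycentric coordinates of S: (1/3, 1/7, 11/21).
The three coordinates are positive, positive, positive; a point is interior exactly when all three are positive.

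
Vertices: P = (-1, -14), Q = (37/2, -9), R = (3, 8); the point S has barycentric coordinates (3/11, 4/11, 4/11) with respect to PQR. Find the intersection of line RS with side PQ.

Line RS meets PQ where the R-coordinate vanishes; zeroing S's R-weight and renormalizing leaves P, Q-weights 3/11 : 4/11 → (3/7, 4/7).
So T = (3/7)·P + (4/7)·Q = (71/7, -78/7).

(71/7, -78/7)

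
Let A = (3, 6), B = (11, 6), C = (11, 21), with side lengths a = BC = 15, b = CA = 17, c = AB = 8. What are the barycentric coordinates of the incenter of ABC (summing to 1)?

The incenter has barycentric coordinates proportional to the opposite side lengths: (15 : 17 : 8).
Normalizing by 15+17+8 = 40 gives (3/8, 17/40, 1/5).

(3/8, 17/40, 1/5)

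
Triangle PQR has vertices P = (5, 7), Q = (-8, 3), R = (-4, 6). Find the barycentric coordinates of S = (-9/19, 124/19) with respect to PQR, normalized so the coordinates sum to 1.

Signed area of the reference triangle: [PQR] = ½·(5·(3−6) + (-8)·(6−7) + (-4)·(7−3)) = ½·(-15 + 8 − 16) = -23/2.
[SQR] = ½·((-9/19)·(3−6) + (-8)·(6−(124/19)) + (-4)·(124/19−3)) = ½·(27/19 + 80/19 − 268/19) = -161/38, so the P-coordinate is (-161/38)/(-23/2) = 7/19.
[PSR] = ½·(5·(124/19−6) + (-9/19)·(6−7) + (-4)·(7−(124/19))) = ½·(50/19 + 9/19 − 36/19) = 23/38, so the Q-coordinate is -1/19.
[PQS] = ½·(5·(3−(124/19)) + (-8)·(124/19−7) + (-9/19)·(7−3)) = ½·(-335/19 + 72/19 − 36/19) = -299/38, so the R-coordinate is 13/19.

(7/19, -1/19, 13/19)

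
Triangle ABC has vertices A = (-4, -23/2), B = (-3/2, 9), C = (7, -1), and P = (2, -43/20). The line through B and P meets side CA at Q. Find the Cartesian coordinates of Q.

(23/8, -79/16)

Barycentric coordinates of P with respect to ABC: (3/10, 1/5, 1/2).
On side CA the B-coordinate is zero; dropping P's B-weight 1/5 and renormalizing the remaining 1/2 : 3/10 gives weights 5/8, 3/8 on C, A.
Q = (5/8)·(7, -1) + (3/8)·(-4, -23/2) = (23/8, -79/16).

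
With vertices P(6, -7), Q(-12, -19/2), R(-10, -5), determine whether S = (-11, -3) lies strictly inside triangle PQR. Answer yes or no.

no

Barycentric coordinates of S: (-17/152, -15/38, 229/152).
The three coordinates are negative, negative, positive; a point is interior exactly when all three are positive.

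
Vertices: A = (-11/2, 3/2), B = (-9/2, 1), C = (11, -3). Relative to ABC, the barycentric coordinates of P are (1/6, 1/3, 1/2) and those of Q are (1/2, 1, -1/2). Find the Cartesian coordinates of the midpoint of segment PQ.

(-29/6, 7/6)

Barycentric coordinates of the midpoint are the average: (1/3, 2/3, 0).
Converting: (1/3)·A + (2/3)·B + 0·C = (-29/6, 7/6).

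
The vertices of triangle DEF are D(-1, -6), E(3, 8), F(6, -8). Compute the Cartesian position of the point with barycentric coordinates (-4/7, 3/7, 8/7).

G = (-4/7)·D + (3/7)·E + (8/7)·F.
x-coordinate: (-4/7)·(-1) + (3/7)·3 + (8/7)·6 = 61/7.
y-coordinate: (-4/7)·(-6) + (3/7)·8 + (8/7)·(-8) = -16/7.

(61/7, -16/7)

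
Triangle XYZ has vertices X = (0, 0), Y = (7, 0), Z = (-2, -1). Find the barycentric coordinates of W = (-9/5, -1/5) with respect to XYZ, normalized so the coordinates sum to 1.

(1, -1/5, 1/5)

Signed area of the reference triangle: [XYZ] = ½·(0·(0−(-1)) + 7·(-1−0) + (-2)·(0−0)) = ½·(0 − 7 + 0) = -7/2.
[WYZ] = ½·((-9/5)·(0−(-1)) + 7·(-1−(-1/5)) + (-2)·(-1/5−0)) = ½·(-9/5 − 28/5 + 2/5) = -7/2, so the X-coordinate is (-7/2)/(-7/2) = 1.
[XWZ] = ½·(0·(-1/5−(-1)) + (-9/5)·(-1−0) + (-2)·(0−(-1/5))) = ½·(0 + 9/5 − 2/5) = 7/10, so the Y-coordinate is -1/5.
[XYW] = ½·(0·(0−(-1/5)) + 7·(-1/5−0) + (-9/5)·(0−0)) = ½·(0 − 7/5 + 0) = -7/10, so the Z-coordinate is 1/5.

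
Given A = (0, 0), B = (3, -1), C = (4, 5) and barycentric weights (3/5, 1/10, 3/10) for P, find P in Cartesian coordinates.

P = (3/5)·A + (1/10)·B + (3/10)·C.
x-coordinate: (3/5)·0 + (1/10)·3 + (3/10)·4 = 3/2.
y-coordinate: (3/5)·0 + (1/10)·(-1) + (3/10)·5 = 7/5.

(3/2, 7/5)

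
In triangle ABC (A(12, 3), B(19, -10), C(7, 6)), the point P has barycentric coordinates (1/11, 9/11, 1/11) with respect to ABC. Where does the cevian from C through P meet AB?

(183/10, -87/10)

Line CP meets AB where the C-coordinate vanishes; zeroing P's C-weight and renormalizing leaves A, B-weights 1/11 : 9/11 → (1/10, 9/10).
So Q = (1/10)·A + (9/10)·B = (183/10, -87/10).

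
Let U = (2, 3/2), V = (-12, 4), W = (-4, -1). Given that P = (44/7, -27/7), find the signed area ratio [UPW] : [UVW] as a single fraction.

[UVW] = ½·(2·(4−(-1)) + (-12)·(-1−(3/2)) + (-4)·(3/2−4)) = ½·(10 + 30 + 10) = 25.
[UPW] = ½·(2·(-27/7−(-1)) + (44/7)·(-1−(3/2)) + (-4)·(3/2−(-27/7))) = ½·(-40/7 − 110/7 − 150/7) = -150/7, so the ratio is (-150/7)/25 = -6/7.

-6/7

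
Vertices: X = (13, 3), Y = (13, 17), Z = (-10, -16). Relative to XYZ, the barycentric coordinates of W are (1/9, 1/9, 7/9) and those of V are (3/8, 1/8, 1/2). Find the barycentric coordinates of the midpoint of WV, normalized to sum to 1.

(35/144, 17/144, 23/36)

Since both coordinate triples sum to 1, the midpoint's barycentrics are the componentwise average.
(1/9+3/8)/2 = 35/144; similarly 17/144 and 23/36.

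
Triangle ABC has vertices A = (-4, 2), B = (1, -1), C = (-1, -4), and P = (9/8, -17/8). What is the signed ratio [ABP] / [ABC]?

[ABC] = ½·((-4)·(-1−(-4)) + 1·(-4−2) + (-1)·(2−(-1))) = ½·(-12 − 6 − 3) = -21/2.
[ABP] = ½·((-4)·(-1−(-17/8)) + 1·(-17/8−2) + (9/8)·(2−(-1))) = ½·(-9/2 − 33/8 + 27/8) = -21/8, so the ratio is (-21/8)/(-21/2) = 1/4.

1/4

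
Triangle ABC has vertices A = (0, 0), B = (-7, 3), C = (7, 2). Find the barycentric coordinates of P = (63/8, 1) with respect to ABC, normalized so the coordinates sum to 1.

(3/8, -1/4, 7/8)

Signed area of the reference triangle: [ABC] = ½·(0·(3−2) + (-7)·(2−0) + 7·(0−3)) = ½·(0 − 14 − 21) = -35/2.
[PBC] = ½·((63/8)·(3−2) + (-7)·(2−1) + 7·(1−3)) = ½·(63/8 − 7 − 14) = -105/16, so the A-coordinate is (-105/16)/(-35/2) = 3/8.
[APC] = ½·(0·(1−2) + (63/8)·(2−0) + 7·(0−1)) = ½·(0 + 63/4 − 7) = 35/8, so the B-coordinate is -1/4.
[ABP] = ½·(0·(3−1) + (-7)·(1−0) + (63/8)·(0−3)) = ½·(0 − 7 − 189/8) = -245/16, so the C-coordinate is 7/8.
Check: 3/8 − 1/4 + 7/8 = 1.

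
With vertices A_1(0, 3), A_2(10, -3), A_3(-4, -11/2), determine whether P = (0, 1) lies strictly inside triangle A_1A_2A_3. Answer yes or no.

Barycentric coordinates of P: (81/109, 8/109, 20/109).
The three coordinates are positive, positive, positive; a point is interior exactly when all three are positive.

yes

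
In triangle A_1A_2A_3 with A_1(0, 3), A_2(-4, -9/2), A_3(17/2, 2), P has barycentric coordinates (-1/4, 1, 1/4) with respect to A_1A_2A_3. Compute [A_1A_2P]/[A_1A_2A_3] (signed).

1/4

The signed ratio [A_1A_2P]/[A_1A_2A_3] equals the barycentric coordinate of P at vertex A_3, which is 1/4.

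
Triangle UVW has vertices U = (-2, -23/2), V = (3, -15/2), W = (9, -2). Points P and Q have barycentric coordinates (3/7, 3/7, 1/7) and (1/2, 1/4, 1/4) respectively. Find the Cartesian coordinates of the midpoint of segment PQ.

Barycentric coordinates of the midpoint are the average: (13/28, 19/56, 11/56).
Converting: (13/28)·U + (19/56)·V + (11/56)·W = (13/7, -927/112).

(13/7, -927/112)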